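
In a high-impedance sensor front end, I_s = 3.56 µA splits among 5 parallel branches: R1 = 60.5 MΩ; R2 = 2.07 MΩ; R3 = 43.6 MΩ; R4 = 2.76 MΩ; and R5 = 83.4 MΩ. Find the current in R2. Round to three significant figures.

I ≈ 1.92 µA

ΣG = 1/60.5 + 1/2.07 + 1/43.6 + 1/2.76 + 1/83.4 = 0.8969.
By the current-divider rule, I = I_s · G_k/ΣG = 3.56 × 0.5386 = 1.918 µA.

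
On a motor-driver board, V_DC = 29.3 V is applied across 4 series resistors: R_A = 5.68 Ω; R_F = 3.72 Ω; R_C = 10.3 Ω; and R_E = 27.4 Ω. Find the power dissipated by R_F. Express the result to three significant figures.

The common current is I = 29.3/47.10 = 0.6221 A.
V(R_F) = I·R = 2.314 V; P = V·I = 2.314 × 0.6221 = 1.440 W.

P ≈ 1.44 W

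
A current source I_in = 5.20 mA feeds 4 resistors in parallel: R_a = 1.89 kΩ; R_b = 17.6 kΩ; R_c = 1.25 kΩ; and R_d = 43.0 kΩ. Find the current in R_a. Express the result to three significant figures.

ΣG = 1/1.89 + 1/17.6 + 1/1.25 + 1/43.0 = 1.409.
Current divider: I(R_a) = I_in · G_k/ΣG = 5.20 × (0.5291/1.409) = 5.20 × 0.3755 = 1.952 mA.

I ≈ 1.95 mA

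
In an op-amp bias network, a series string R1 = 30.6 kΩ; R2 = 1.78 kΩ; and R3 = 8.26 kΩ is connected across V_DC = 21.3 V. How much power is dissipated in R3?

P ≈ 2.27 mW

The common current is I = 21.3/40.64 = 0.5241 mA.
P = I²R = 0.2747 × 8.26 = 2.269 mW.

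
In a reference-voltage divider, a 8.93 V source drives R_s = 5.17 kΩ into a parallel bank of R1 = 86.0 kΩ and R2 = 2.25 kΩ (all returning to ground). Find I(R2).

Parallel bank: R_p = 1/(1/86.0 + 1/2.25) = 2.193 kΩ.
V_A = 8.93 × 2.193/7.363 = 2.659 V.
Branch current I = V_A/R2 = 2.659/2.25 = 1.182 mA.

I ≈ 1.18 mA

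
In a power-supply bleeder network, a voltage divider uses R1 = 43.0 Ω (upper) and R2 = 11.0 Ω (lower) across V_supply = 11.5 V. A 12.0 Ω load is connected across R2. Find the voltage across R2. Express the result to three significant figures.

The load sits in parallel with R2, giving an effective lower resistance R2' = R2·R_L/(R2+R_L) = 5.739 Ω.
Voltage divider with the loaded lower leg: V_out = 11.5 × 5.739/(43.0 + 5.739) = 11.5 × 0.1178 = 1.354 V.

V_out ≈ 1.35 V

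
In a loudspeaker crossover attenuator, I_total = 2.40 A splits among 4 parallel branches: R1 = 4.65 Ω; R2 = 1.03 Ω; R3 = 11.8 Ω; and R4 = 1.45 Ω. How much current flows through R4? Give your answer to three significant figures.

Conductances: ΣG = 1/4.65 + 1/1.03 + 1/11.8 + 1/1.45 = 1.960 (1/Ω).
By the current-divider rule, I = I_total · G_k/ΣG = 2.40 × 0.3518 = 0.8443 A.

I ≈ 0.844 A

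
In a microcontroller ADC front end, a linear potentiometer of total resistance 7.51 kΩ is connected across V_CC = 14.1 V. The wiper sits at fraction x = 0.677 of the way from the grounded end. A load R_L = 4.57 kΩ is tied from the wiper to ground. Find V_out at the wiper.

Split the track: R_lower = x·R_p = 5.084 kΩ, R_upper = (1−x)·R_p = 2.426 kΩ.
(x·R_p) ‖ R_L = 2.407 kΩ.
Then V_out = V_CC · 2.407/(2.426 + 2.407) = 7.022 V.

V_out ≈ 7.02 V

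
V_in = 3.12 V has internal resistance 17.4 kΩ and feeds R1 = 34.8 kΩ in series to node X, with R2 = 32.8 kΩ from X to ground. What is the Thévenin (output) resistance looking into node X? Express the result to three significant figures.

R_th ≈ 20.1 kΩ

R1' = 17.4 + 34.8 = 52.20 kΩ (source resistance + R1).
Looking into X with the source shorted: R_th = R1'·R2/(R1'+R2) = 52.20 × 32.8/85.00 = 20.14 kΩ.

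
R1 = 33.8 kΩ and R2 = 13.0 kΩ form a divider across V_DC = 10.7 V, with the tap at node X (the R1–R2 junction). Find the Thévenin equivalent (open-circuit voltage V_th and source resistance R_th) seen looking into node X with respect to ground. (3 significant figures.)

Open-circuit (no load on X): V_th = V_DC · R2/(R1 + R2) = 10.7 × 13.0/(33.80 + 13.0) = 2.972 V.
Zeroing V_DC shorts the top of R1 to ground, so R_th = R1 ‖ R2 = 9.389 kΩ.

V_th ≈ 2.97 V, R_th ≈ 9.39 kΩ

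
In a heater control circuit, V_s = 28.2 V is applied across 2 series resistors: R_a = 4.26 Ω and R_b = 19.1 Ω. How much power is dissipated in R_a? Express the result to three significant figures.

P ≈ 6.21 W

The common current is I = 28.2/23.36 = 1.207 A.
P = I²R = 1.457 × 4.26 = 6.208 W.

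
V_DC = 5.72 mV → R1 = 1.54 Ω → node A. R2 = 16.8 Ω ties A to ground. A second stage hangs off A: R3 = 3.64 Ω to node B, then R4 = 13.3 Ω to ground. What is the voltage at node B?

V_B ≈ 3.80 mV

Node A sees R2 in parallel with the series input of stage 2, R3 + R4 = 16.94 Ω.
R2 ‖ (R3+R4) = 8.435 Ω.
So V_A = 5.72 × 0.8456 = 4.837 mV.
V_B = V_A × 0.7851 = 3.798 mV.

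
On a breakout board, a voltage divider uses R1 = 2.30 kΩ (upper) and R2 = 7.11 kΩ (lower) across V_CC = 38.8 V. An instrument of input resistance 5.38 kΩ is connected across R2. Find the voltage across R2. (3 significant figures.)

The load sits in parallel with R2, giving an effective lower resistance R2' = R2·R_L/(R2+R_L) = 3.063 kΩ.
Voltage divider with the loaded lower leg: V_out = 38.8 × 3.063/(2.30 + 3.063) = 38.8 × 0.5711 = 22.16 V.

V_out ≈ 22.2 V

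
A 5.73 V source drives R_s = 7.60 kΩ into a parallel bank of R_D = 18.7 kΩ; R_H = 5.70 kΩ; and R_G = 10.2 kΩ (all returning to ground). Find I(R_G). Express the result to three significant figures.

Equivalent of the parallel group: R_p = 3.059 kΩ.
Node voltage V_A = V_CC · R_p/(R_s + R_p) = 5.73 × 0.2870 = 1.644 V.
Branch current I = V_A/R_G = 1.644/10.2 = 0.1612 mA.

I ≈ 0.161 mA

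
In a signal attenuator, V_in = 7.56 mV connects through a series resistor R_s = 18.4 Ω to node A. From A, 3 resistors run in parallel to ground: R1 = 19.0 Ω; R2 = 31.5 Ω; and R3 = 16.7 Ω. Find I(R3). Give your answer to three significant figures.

Combine the parallel branches: R_p = (1/19.0 + 1/31.5 + 1/16.7)⁻¹ = 6.932 Ω.
V_A = 7.56 × 6.932/25.33 = 2.069 mV.
I(R3) = V_A / R3 = 2.069/16.7 = 0.1239 mA.
(Check via current divider: I_total = 0.2984 mA; share G_k/ΣG = 0.4151 → same result.)

I ≈ 0.124 mA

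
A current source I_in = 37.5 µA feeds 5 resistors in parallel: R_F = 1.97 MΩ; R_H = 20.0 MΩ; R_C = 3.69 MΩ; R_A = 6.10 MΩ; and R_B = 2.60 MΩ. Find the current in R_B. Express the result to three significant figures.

I ≈ 10.5 µA

ΣG = 1/1.97 + 1/20.0 + 1/3.69 + 1/6.10 + 1/2.60 = 1.377.
R_B takes the fraction G_k/ΣG = 0.3846/1.377 = 0.2793, so I = 37.5 × 0.2793 = 10.47 µA.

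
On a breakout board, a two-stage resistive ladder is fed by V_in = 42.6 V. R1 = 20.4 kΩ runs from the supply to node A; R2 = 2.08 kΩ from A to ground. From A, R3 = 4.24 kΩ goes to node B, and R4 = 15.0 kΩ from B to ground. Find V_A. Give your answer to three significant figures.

Node A sees R2 in parallel with the series input of stage 2, R3 + R4 = 19.24 kΩ.
R2 ‖ (R3+R4) = 1.877 kΩ.
So V_A = 42.6 × 0.08426 = 3.589 V.

V_A ≈ 3.59 V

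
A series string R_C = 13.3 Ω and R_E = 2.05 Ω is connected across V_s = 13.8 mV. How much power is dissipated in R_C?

The common current is I = 13.8/15.35 = 0.8990 mA.
P(R_C) = I²·R_C = (0.8990)² × 13.3 = 10.75 µW.

P ≈ 10.7 µW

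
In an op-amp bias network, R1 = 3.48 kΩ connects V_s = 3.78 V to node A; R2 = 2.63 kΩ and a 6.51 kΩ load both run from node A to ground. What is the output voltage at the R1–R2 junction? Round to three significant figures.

V_out ≈ 1.32 V

R2 ‖ R_L = (2.63 × 6.51)/(2.63 + 6.51) = 1.873 kΩ.
Voltage divider with the loaded lower leg: V_out = 3.78 × 1.873/(3.48 + 1.873) = 3.78 × 0.3499 = 1.323 V.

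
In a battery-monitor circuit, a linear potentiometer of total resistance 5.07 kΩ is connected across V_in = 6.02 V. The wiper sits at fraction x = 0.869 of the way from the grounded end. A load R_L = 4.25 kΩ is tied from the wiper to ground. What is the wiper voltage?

Split the track: R_lower = x·R_p = 4.406 kΩ, R_upper = (1−x)·R_p = 0.6642 kΩ.
Lower segment in parallel with the load: 4.406 ‖ 4.25 = 2.163 kΩ.
V_out = 6.02 × 2.163/(0.6642 + 2.163) = 4.606 V.

V_out ≈ 4.61 V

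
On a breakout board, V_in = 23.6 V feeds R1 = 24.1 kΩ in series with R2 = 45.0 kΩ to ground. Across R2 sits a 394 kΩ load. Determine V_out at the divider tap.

V_out ≈ 14.8 V

R2 ‖ R_L = (45.0 × 394)/(45.0 + 394) = 40.39 kΩ.
Voltage divider with the loaded lower leg: V_out = 23.6 × 40.39/(24.1 + 40.39) = 23.6 × 0.6263 = 14.78 V.
(Unloaded it would be 15.4 V; the load pulls it down.)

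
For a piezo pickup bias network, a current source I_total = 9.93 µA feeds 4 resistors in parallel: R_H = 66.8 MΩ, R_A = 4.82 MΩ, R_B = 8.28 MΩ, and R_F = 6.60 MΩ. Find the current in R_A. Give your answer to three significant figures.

I ≈ 4.16 µA

ΣG = 1/66.8 + 1/4.82 + 1/8.28 + 1/6.60 = 0.4947.
By the current-divider rule, I = I_total · G_k/ΣG = 9.93 × 0.4194 = 4.164 µA.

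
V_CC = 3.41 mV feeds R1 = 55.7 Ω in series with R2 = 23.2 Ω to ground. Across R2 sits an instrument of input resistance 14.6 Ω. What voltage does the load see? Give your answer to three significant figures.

V_out ≈ 0.473 mV

R2 ‖ R_L = (23.2 × 14.6)/(23.2 + 14.6) = 8.961 Ω.
Then V_out = V_CC · R2'/(R1 + R2') = 3.41 × 8.961/64.66 = 0.4726 mV.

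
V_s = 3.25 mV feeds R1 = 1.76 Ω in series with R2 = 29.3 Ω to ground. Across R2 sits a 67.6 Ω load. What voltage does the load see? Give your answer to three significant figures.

V_out ≈ 2.99 mV

First combine the lower leg with the load: R2 ‖ R_L = 20.44 Ω.
Then V_out = V_s · R2'/(R1 + R2') = 3.25 × 20.44/22.20 = 2.992 mV.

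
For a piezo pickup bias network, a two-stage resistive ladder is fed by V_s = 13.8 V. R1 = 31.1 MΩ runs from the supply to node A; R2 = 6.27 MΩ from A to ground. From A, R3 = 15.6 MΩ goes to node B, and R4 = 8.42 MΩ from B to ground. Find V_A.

V_A ≈ 1.90 V

The second stage (R3 + R4 = 24.02 MΩ) loads node A in parallel with R2.
R2 ‖ (R3+R4) = 4.972 MΩ.
V_A = 13.8 × 4.972/(31.1 + 4.972) = 1.902 V.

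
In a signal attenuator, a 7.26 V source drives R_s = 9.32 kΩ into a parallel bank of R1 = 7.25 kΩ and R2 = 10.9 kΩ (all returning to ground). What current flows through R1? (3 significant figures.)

I ≈ 0.319 mA

Equivalent of the parallel group: R_p = 4.354 kΩ.
Node voltage V_A = V_DC · R_p/(R_s + R_p) = 7.26 × 0.3184 = 2.312 V.
I(R1) = V_A / R1 = 2.312/7.25 = 0.3189 mA.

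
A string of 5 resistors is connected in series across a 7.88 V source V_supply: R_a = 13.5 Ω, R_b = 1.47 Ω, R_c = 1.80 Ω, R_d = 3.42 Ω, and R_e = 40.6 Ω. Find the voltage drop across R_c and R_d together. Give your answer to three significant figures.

V ≈ 0.677 V

Series total: ΣR = 13.5 + 1.47 + 1.80 + 3.42 + 40.6 = 60.79 Ω.
R_{R_c..R_d} = 1.80 + 3.42 = 5.220 Ω.
V = V_supply · R/ΣR = 7.88 × 0.08587 = 0.6767 V.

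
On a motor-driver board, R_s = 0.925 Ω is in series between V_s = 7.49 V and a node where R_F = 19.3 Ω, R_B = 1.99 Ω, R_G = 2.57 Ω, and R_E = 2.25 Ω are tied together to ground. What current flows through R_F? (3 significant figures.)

Equivalent of the parallel group: R_p = 0.7205 Ω.
Node voltage V_A = V_s · R_p/(R_s + R_p) = 7.49 × 0.4379 = 3.280 V.
Branch current I = V_A/R_F = 3.280/19.3 = 0.1699 A.

I ≈ 0.170 A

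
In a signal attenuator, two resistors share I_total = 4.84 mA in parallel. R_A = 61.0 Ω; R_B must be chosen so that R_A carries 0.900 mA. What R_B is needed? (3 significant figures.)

The fraction through R_A equals R_B/(R_A+R_B).
With f = 0.1860, R_B = R_A · f/(1−f) = 61.0 × 0.2284 = 13.93 Ω.

R_B ≈ 13.9 Ω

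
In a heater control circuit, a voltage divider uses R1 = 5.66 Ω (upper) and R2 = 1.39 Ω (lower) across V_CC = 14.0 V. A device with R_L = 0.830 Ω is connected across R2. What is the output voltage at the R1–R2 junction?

First combine the lower leg with the load: R2 ‖ R_L = 0.5197 Ω.
Then V_out = V_CC · R2'/(R1 + R2') = 14.0 × 0.5197/6.180 = 1.177 V.
(Unloaded it would be 2.76 V; the load pulls it down.)

V_out ≈ 1.18 V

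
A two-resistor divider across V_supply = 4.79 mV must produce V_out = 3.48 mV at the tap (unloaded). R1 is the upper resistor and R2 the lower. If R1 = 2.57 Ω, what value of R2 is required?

R2 ≈ 6.83 Ω

The divider ratio is R2/(R1+R2) = 3.48/4.79 = 0.7265.
Rearranging, R2 = R1·k/(1−k) = 2.57 × 2.656 = 6.827 Ω.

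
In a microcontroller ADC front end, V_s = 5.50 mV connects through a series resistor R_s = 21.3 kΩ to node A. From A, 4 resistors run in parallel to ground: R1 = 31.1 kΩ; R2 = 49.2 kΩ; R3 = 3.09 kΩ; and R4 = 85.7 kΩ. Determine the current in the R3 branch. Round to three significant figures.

I ≈ 0.192 µA

Parallel bank: R_p = 1/(1/31.1 + 1/49.2 + 1/3.09 + 1/85.7) = 2.579 kΩ.
V_A by voltage divider: V_A = 5.50 × 2.579/(21.3 + 2.579) = 0.5940 mV.
Branch current I = V_A/R3 = 0.5940/3.09 = 0.1922 µA.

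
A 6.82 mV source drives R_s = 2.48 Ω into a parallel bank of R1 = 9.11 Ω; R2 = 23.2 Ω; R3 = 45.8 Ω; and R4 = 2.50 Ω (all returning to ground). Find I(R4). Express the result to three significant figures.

I ≈ 1.12 mA

Combine the parallel branches: R_p = (1/9.11 + 1/23.2 + 1/45.8 + 1/2.50)⁻¹ = 1.740 Ω.
Node voltage V_A = V_CC · R_p/(R_s + R_p) = 6.82 × 0.4123 = 2.812 mV.
I(R4) = V_A / R4 = 2.812/2.50 = 1.125 mA.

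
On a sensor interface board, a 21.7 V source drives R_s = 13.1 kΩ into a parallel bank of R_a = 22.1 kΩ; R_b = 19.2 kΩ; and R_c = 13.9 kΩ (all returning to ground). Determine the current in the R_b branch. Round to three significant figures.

Parallel bank: R_p = 1/(1/22.1 + 1/19.2 + 1/13.9) = 5.908 kΩ.
V_A by voltage divider: V_A = 21.7 × 5.908/(13.1 + 5.908) = 6.744 V.
I(R_b) = V_A / R_b = 6.744/19.2 = 0.3513 mA.

I ≈ 0.351 mA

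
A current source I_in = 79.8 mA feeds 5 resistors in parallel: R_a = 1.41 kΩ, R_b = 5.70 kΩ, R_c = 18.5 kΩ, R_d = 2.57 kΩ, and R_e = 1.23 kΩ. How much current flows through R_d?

I ≈ 14.5 mA

Total conductance ΣG = 1/1.41 + 1/5.70 + 1/18.5 + 1/2.57 + 1/1.23 = 2.141 (units of 1/kΩ).
By the current-divider rule, I = I_in · G_k/ΣG = 79.8 × 0.1818 = 14.50 mA.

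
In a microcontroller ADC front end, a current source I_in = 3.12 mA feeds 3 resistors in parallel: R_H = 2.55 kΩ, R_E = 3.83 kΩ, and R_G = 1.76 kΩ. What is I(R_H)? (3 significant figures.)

ΣG = 1/2.55 + 1/3.83 + 1/1.76 = 1.221.
Current divider: I(R_H) = I_in · G_k/ΣG = 3.12 × (0.3922/1.221) = 3.12 × 0.3211 = 1.002 mA.

I ≈ 1.00 mA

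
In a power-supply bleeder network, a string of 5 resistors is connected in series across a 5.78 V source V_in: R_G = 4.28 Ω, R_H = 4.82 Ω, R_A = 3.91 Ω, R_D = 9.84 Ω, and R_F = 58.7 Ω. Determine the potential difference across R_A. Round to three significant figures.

V ≈ 0.277 V

Total series resistance ΣR = 4.28 + 4.82 + 3.91 + 9.84 + 58.7 = 81.55 Ω.
By the voltage-divider rule, V = 5.78 × 3.910/81.55 = 0.2771 V.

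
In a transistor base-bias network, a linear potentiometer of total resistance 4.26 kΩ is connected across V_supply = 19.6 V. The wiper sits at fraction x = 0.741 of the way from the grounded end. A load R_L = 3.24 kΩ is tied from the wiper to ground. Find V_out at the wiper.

V_out ≈ 11.6 V

Lower segment x·R_p = 3.157 kΩ; upper segment (1−x)·R_p = 1.103 kΩ.
(x·R_p) ‖ R_L = 1.599 kΩ.
V_out = 19.6 × 1.599/(1.103 + 1.599) = 11.60 V.
(Unloaded: V_out = x·V_supply = 14.5 V.)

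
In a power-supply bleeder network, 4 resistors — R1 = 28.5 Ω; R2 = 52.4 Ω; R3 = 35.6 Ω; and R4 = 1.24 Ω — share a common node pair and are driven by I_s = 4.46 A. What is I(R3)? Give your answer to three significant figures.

Total conductance ΣG = 1/28.5 + 1/52.4 + 1/35.6 + 1/1.24 = 0.8887 (units of 1/Ω).
R3 takes the fraction G_k/ΣG = 0.02809/0.8887 = 0.03161, so I = 4.46 × 0.03161 = 0.1410 A.

I ≈ 0.141 A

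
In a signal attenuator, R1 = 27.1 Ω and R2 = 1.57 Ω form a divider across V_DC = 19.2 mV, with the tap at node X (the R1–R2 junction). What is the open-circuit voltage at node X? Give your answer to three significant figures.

Open-circuit (no load on X): V_th = V_DC · R2/(R1 + R2) = 19.2 × 1.57/(27.10 + 1.57) = 1.051 mV.

V_th ≈ 1.05 mV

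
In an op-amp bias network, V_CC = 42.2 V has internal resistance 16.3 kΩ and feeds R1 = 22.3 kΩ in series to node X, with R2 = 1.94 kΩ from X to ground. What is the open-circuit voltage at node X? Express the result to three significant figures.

R1' = 16.3 + 22.3 = 38.60 kΩ (source resistance + R1).
Open-circuit (no load on X): V_th = V_CC · R2/(R1' + R2) = 42.2 × 1.94/(38.60 + 1.94) = 2.019 V.

V_th ≈ 2.02 V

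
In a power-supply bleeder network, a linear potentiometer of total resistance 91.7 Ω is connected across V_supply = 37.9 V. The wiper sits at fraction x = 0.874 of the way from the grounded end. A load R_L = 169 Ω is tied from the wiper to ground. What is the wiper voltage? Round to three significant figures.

Split the track: R_lower = x·R_p = 80.15 Ω, R_upper = (1−x)·R_p = 11.55 Ω.
Lower segment in parallel with the load: 80.15 ‖ 169 = 54.36 Ω.
Then V_out = V_supply · 54.36/(11.55 + 54.36) = 31.26 V.
(Unloaded: V_out = x·V_supply = 33.1 V.)

V_out ≈ 31.3 V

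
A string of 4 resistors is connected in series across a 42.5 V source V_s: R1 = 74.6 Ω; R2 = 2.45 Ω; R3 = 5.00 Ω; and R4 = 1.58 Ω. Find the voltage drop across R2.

Series total: ΣR = 74.6 + 2.45 + 5.00 + 1.58 = 83.63 Ω.
By the voltage-divider rule, V = 42.5 × 2.450/83.63 = 1.245 V.

V ≈ 1.25 V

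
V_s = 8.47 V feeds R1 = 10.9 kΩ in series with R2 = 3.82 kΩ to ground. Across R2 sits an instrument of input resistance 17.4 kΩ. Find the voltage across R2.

V_out ≈ 1.89 V

The load sits in parallel with R2, giving an effective lower resistance R2' = R2·R_L/(R2+R_L) = 3.132 kΩ.
Then V_out = V_s · R2'/(R1 + R2') = 8.47 × 3.132/14.03 = 1.891 V.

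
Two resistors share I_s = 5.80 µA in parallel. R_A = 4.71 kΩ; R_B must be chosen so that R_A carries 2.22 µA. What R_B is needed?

R_B ≈ 2.92 kΩ

In a two-way split, I_A/I_s = R_B/(R_A + R_B).
With f = 0.3828, R_B = R_A · f/(1−f) = 4.71 × 0.6201 = 2.921 kΩ.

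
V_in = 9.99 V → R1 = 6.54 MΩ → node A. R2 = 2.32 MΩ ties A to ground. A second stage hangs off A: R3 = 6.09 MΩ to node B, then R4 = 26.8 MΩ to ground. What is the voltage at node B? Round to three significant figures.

V_B ≈ 2.03 V

Looking into the second stage from A: R3 + R4 = 32.89 MΩ appears in parallel with R2.
Effective lower resistance at A: R2 ‖ 32.89 = 2.167 MΩ.
First divider: V_A = V_in · 2.167/(6.54 + 2.167) = 2.486 V.
V_B = V_A × 0.8148 = 2.026 V.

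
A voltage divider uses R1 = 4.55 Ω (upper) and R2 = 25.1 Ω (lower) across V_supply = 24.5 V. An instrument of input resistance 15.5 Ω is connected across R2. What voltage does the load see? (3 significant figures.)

The load sits in parallel with R2, giving an effective lower resistance R2' = R2·R_L/(R2+R_L) = 9.583 Ω.
Voltage divider with the loaded lower leg: V_out = 24.5 × 9.583/(4.55 + 9.583) = 24.5 × 0.6780 = 16.61 V.

V_out ≈ 16.6 V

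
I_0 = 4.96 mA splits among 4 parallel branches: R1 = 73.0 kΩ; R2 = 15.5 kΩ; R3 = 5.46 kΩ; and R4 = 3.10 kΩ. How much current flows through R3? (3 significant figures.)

I ≈ 1.56 mA

Conductances: ΣG = 1/73.0 + 1/15.5 + 1/5.46 + 1/3.10 = 0.5839 (1/kΩ).
Current divider: I(R3) = I_0 · G_k/ΣG = 4.96 × (0.1832/0.5839) = 4.96 × 0.3136 = 1.556 mA.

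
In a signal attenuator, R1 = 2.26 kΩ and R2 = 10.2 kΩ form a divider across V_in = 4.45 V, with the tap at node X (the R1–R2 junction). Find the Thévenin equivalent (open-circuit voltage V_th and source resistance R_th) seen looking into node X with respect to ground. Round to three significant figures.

V_th is the unloaded tap voltage: V_in · R2/(R1+R2) = 4.45 × 0.8186 = 3.643 V.
Zeroing V_in shorts the top of R1 to ground, so R_th = R1 ‖ R2 = 1.850 kΩ.

V_th ≈ 3.64 V, R_th ≈ 1.85 kΩ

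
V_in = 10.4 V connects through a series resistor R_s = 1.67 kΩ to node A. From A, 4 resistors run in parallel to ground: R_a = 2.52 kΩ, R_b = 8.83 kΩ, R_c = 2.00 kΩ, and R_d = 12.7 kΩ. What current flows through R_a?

Combine the parallel branches: R_p = (1/2.52 + 1/8.83 + 1/2.00 + 1/12.7)⁻¹ = 0.9184 kΩ.
V_A by voltage divider: V_A = 10.4 × 0.9184/(1.67 + 0.9184) = 3.690 V.
I(R_a) = V_A / R_a = 3.690/2.52 = 1.464 mA.

I ≈ 1.46 mA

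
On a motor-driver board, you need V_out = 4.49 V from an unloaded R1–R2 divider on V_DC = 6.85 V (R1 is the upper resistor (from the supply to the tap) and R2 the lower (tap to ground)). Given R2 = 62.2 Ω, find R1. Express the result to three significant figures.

V_out/V_DC = R2/(R1+R2) = 0.6555.
So R1 = R2 · (V_DC/V_out − 1) = 62.2 × (6.85/4.49 − 1) = 62.2 × 0.5256 = 32.69 Ω.

R1 ≈ 32.7 Ω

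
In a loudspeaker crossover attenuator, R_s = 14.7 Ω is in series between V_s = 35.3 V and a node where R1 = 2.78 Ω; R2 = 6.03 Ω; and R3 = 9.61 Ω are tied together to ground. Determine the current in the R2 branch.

Parallel bank: R_p = 1/(1/2.78 + 1/6.03 + 1/9.61) = 1.588 Ω.
Node voltage V_A = V_s · R_p/(R_s + R_p) = 35.3 × 0.09751 = 3.442 V.
I(R2) = V_A / R2 = 3.442/6.03 = 0.5708 A.

I ≈ 0.571 A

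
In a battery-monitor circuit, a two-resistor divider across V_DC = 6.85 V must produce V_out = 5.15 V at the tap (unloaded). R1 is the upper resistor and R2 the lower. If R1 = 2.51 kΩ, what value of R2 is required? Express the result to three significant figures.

The divider ratio is R2/(R1+R2) = 5.15/6.85 = 0.7518.
R2 = R1 · 0.7518/(1 − 0.7518) = 7.604 kΩ.

R2 ≈ 7.60 kΩ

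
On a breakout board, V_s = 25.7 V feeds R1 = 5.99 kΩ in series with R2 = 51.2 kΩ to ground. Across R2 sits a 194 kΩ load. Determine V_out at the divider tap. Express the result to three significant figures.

R2 ‖ R_L = (51.2 × 194)/(51.2 + 194) = 40.51 kΩ.
Now apply the divider: V_out = 25.7 × 0.8712 = 22.39 V.

V_out ≈ 22.4 V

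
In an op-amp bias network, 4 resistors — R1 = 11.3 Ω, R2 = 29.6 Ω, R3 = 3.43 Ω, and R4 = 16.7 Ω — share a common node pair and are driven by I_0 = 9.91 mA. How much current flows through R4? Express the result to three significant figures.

ΣG = 1/11.3 + 1/29.6 + 1/3.43 + 1/16.7 = 0.4737.
R4 takes the fraction G_k/ΣG = 0.05988/0.4737 = 0.1264, so I = 9.91 × 0.1264 = 1.253 mA.

I ≈ 1.25 mA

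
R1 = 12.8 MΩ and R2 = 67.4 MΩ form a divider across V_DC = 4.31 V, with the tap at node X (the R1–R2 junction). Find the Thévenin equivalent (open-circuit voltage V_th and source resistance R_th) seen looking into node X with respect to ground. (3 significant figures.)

V_th ≈ 3.62 V, R_th ≈ 10.8 MΩ

V_th is the unloaded tap voltage: V_DC · R2/(R1+R2) = 4.31 × 0.8404 = 3.622 V.
With V_DC suppressed (replaced by a short), R_th = R1 ‖ R2 = (12.80 × 67.4)/(12.80 + 67.4) = 10.76 MΩ.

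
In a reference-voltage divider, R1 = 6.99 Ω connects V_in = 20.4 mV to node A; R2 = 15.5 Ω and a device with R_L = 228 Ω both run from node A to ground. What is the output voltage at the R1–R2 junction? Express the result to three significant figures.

V_out ≈ 13.8 mV

R2 ‖ R_L = (15.5 × 228)/(15.5 + 228) = 14.51 Ω.
Now apply the divider: V_out = 20.4 × 0.6749 = 13.77 mV.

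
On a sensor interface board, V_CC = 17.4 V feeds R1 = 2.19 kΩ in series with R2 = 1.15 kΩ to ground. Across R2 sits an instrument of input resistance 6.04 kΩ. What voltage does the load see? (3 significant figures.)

V_out ≈ 5.33 V

The load sits in parallel with R2, giving an effective lower resistance R2' = R2·R_L/(R2+R_L) = 0.9661 kΩ.
Then V_out = V_CC · R2'/(R1 + R2') = 17.4 × 0.9661/3.156 = 5.326 V.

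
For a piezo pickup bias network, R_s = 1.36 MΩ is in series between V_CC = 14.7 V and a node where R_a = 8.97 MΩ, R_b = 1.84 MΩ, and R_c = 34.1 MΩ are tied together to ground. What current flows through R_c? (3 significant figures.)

Equivalent of the parallel group: R_p = 1.461 MΩ.
Node voltage V_A = V_CC · R_p/(R_s + R_p) = 14.7 × 0.5180 = 7.614 V.
Branch current I = V_A/R_c = 7.614/34.1 = 0.2233 µA.
(Check via current divider: I_total = 5.210 µA; share G_k/ΣG = 0.04286 → same result.)

I ≈ 0.223 µA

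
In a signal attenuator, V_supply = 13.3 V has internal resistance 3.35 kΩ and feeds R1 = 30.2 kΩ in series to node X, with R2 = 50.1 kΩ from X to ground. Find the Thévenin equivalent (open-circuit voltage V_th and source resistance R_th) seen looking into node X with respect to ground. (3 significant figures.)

R1' = 3.35 + 30.2 = 33.55 kΩ (source resistance + R1).
With X open, the divider is unloaded: V_th = 13.3 × 50.1/83.65 = 7.966 V.
Looking into X with the source shorted: R_th = R1'·R2/(R1'+R2) = 33.55 × 50.1/83.65 = 20.09 kΩ.

V_th ≈ 7.97 V, R_th ≈ 20.1 kΩ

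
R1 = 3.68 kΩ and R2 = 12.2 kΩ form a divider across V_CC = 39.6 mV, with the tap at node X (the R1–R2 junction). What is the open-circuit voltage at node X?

With X open, the divider is unloaded: V_th = 39.6 × 12.2/15.88 = 30.42 mV.

V_th ≈ 30.4 mV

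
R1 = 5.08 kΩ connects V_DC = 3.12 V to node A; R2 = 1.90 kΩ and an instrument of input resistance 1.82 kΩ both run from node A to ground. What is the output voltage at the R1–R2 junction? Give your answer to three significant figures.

V_out ≈ 0.483 V

First combine the lower leg with the load: R2 ‖ R_L = 0.9296 kΩ.
Then V_out = V_DC · R2'/(R1 + R2') = 3.12 × 0.9296/6.010 = 0.4826 V.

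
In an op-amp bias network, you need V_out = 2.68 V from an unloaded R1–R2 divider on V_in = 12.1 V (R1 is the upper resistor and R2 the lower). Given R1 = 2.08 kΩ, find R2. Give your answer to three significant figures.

R2 ≈ 0.592 kΩ

V_out/V_in = R2/(R1+R2) = 0.2215.
Rearranging, R2 = R1·k/(1−k) = 2.08 × 0.2845 = 0.5918 kΩ.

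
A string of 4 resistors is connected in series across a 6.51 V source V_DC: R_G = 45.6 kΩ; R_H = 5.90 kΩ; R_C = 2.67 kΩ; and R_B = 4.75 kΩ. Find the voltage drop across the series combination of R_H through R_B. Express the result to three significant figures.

Total series resistance ΣR = 45.6 + 5.90 + 2.67 + 4.75 = 58.92 kΩ.
R_{R_H..R_B} = 5.90 + 2.67 + 4.75 = 13.32 kΩ.
By the voltage-divider rule, V = 6.51 × 13.32/58.92 = 1.472 V.

V ≈ 1.47 V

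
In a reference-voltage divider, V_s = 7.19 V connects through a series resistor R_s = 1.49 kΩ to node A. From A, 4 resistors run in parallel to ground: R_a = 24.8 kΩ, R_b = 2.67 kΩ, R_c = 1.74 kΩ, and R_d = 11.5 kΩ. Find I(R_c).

I ≈ 1.59 mA

Combine the parallel branches: R_p = (1/24.8 + 1/2.67 + 1/1.74 + 1/11.5)⁻¹ = 0.9289 kΩ.
V_A by voltage divider: V_A = 7.19 × 0.9289/(1.49 + 0.9289) = 2.761 V.
I(R_c) = V_A / R_c = 2.761/1.74 = 1.587 mA.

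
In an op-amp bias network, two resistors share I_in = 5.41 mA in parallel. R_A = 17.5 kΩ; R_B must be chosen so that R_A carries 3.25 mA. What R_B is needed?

The fraction through R_A equals R_B/(R_A+R_B).
With f = 0.6007, R_B = R_A · f/(1−f) = 17.5 × 1.505 = 26.33 kΩ.

R_B ≈ 26.3 kΩ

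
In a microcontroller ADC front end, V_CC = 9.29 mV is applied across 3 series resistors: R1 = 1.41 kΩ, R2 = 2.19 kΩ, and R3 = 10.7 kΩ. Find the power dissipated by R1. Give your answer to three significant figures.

Series current I = V_CC/ΣR = 9.29/14.30 = 0.6497 µA.
P = I²R = 0.4220 × 1.41 = 0.5951 nW.

P ≈ 0.595 nW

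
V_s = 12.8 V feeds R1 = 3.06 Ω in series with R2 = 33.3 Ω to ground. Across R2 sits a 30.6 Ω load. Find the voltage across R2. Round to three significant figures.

R2 ‖ R_L = (33.3 × 30.6)/(33.3 + 30.6) = 15.95 Ω.
Now apply the divider: V_out = 12.8 × 0.8390 = 10.74 V.

V_out ≈ 10.7 V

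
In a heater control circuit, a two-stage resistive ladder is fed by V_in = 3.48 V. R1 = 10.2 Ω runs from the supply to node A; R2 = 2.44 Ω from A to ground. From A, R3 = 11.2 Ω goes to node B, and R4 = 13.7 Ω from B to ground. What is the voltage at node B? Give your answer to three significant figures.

V_B ≈ 0.343 V

The second stage (R3 + R4 = 24.90 Ω) loads node A in parallel with R2.
Effective lower resistance at A: R2 ‖ 24.90 = 2.222 Ω.
First divider: V_A = V_in · 2.222/(10.2 + 2.222) = 0.6225 V.
Stage 2 is unloaded, so V_B = V_A · R4/(R3+R4) = 0.6225 × 13.7/24.90 = 0.3425 V.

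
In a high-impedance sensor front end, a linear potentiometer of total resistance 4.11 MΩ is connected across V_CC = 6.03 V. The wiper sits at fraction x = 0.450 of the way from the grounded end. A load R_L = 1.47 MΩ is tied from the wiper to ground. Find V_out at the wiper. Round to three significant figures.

Split the track: R_lower = x·R_p = 1.850 MΩ, R_upper = (1−x)·R_p = 2.261 MΩ.
Lower segment in parallel with the load: 1.850 ‖ 1.47 = 0.8190 MΩ.
V_out = 6.03 × 0.8190/(2.261 + 0.8190) = 1.604 V.

V_out ≈ 1.60 V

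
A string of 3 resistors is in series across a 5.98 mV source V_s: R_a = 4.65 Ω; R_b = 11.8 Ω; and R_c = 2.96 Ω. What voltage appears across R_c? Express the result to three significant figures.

Series total: ΣR = 4.65 + 11.8 + 2.96 = 19.41 Ω.
Voltage divider: V = V_s · (2.960 / 19.41) = 5.98 × 0.1525 = 0.9119 mV.

V ≈ 0.912 mV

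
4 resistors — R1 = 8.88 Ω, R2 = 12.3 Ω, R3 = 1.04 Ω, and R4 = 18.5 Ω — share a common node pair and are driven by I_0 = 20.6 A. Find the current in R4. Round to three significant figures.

Conductances: ΣG = 1/8.88 + 1/12.3 + 1/1.04 + 1/18.5 = 1.210 (1/Ω).
R4 takes the fraction G_k/ΣG = 0.05405/1.210 = 0.04469, so I = 20.6 × 0.04469 = 0.9206 A.

I ≈ 0.921 A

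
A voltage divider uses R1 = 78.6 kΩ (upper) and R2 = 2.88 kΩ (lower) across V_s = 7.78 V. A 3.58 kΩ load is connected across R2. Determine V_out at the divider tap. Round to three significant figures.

First combine the lower leg with the load: R2 ‖ R_L = 1.596 kΩ.
Now apply the divider: V_out = 7.78 × 0.01990 = 0.1548 V.

V_out ≈ 0.155 V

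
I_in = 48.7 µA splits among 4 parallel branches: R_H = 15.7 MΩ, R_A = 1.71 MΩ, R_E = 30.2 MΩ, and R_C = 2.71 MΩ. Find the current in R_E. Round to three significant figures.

Total conductance ΣG = 1/15.7 + 1/1.71 + 1/30.2 + 1/2.71 = 1.051 (units of 1/MΩ).
R_E takes the fraction G_k/ΣG = 0.03311/1.051 = 0.03152, so I = 48.7 × 0.03152 = 1.535 µA.

I ≈ 1.53 µA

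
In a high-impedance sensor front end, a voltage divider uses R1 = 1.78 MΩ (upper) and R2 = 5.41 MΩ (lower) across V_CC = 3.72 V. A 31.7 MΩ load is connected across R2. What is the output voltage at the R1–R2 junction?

R2 ‖ R_L = (5.41 × 31.7)/(5.41 + 31.7) = 4.621 MΩ.
Then V_out = V_CC · R2'/(R1 + R2') = 3.72 × 4.621/6.401 = 2.686 V.
(Unloaded it would be 2.80 V; the load pulls it down.)

V_out ≈ 2.69 V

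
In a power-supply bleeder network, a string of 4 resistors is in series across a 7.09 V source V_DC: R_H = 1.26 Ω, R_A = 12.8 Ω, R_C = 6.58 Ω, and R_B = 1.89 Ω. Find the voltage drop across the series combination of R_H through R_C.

ΣR = 1.26 + 12.8 + 6.58 + 1.89 = 22.53 Ω.
R_{R_H..R_C} = 1.26 + 12.8 + 6.58 = 20.64 Ω.
By the voltage-divider rule, V = 7.09 × 20.64/22.53 = 6.495 V.

V ≈ 6.50 V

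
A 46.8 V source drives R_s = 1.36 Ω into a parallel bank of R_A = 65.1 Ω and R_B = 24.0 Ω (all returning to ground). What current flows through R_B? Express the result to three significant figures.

Equivalent of the parallel group: R_p = 17.54 Ω.
V_A = 46.8 × 17.54/18.90 = 43.43 V.
I(R_B) = V_A / R_B = 43.43/24.0 = 1.810 A.

I ≈ 1.81 A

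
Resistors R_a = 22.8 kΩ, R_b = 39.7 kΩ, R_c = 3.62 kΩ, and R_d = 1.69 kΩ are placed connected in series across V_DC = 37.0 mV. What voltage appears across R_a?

V ≈ 12.4 mV

Series total: ΣR = 22.8 + 39.7 + 3.62 + 1.69 = 67.81 kΩ.
By the voltage-divider rule, V = 37.0 × 22.80/67.81 = 12.44 mV.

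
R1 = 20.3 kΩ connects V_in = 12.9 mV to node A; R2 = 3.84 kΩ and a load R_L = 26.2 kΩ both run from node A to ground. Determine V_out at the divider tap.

V_out ≈ 1.83 mV

The load sits in parallel with R2, giving an effective lower resistance R2' = R2·R_L/(R2+R_L) = 3.349 kΩ.
Then V_out = V_in · R2'/(R1 + R2') = 12.9 × 3.349/23.65 = 1.827 mV.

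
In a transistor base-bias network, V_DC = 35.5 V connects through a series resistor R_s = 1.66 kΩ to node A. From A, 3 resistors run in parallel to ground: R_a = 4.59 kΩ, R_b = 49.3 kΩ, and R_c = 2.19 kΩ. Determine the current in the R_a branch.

Parallel bank: R_p = 1/(1/4.59 + 1/49.3 + 1/2.19) = 1.439 kΩ.
Node voltage V_A = V_DC · R_p/(R_s + R_p) = 35.5 × 0.4644 = 16.49 V.
I(R_a) = V_A / R_a = 16.49/4.59 = 3.592 mA.
(Equivalently: I_total = 11.45 mA, then current-divider fraction G_k/ΣG = 0.3136.)

I ≈ 3.59 mA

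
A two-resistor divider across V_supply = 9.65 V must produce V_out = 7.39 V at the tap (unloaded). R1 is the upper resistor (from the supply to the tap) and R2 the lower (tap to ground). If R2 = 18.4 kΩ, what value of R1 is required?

R1 ≈ 5.63 kΩ

The divider ratio is R2/(R1+R2) = 7.39/9.65 = 0.7658.
Rearranging, R1 = R2·(1−k)/k = 18.4 × 0.3058 = 5.627 kΩ.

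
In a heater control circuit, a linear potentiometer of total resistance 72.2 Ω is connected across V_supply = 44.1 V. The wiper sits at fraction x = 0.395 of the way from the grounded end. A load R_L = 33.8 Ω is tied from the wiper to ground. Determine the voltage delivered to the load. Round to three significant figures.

Split the track: R_lower = x·R_p = 28.52 Ω, R_upper = (1−x)·R_p = 43.68 Ω.
(x·R_p) ‖ R_L = 15.47 Ω.
Loaded-divider output: V_out = 44.1 × 0.2615 = 11.53 V.
(Unloaded: V_out = x·V_supply = 17.4 V.)

V_out ≈ 11.5 V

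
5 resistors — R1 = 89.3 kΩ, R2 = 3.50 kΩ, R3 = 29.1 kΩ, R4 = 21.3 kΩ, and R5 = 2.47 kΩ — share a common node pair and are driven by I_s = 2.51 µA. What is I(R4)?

ΣG = 1/89.3 + 1/3.50 + 1/29.1 + 1/21.3 + 1/2.47 = 0.7831.
By the current-divider rule, I = I_s · G_k/ΣG = 2.51 × 0.05995 = 0.1505 µA.

I ≈ 0.150 µA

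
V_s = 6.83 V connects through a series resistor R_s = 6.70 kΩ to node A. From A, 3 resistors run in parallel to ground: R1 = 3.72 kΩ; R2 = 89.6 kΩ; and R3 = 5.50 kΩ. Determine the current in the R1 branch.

Equivalent of the parallel group: R_p = 2.165 kΩ.
V_A = 6.83 × 2.165/8.865 = 1.668 V.
Branch current I = V_A/R1 = 1.668/3.72 = 0.4485 mA.

I ≈ 0.448 mA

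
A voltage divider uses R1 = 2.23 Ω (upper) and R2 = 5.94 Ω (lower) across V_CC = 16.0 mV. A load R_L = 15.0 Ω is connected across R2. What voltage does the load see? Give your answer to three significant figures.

R2 ‖ R_L = (5.94 × 15.0)/(5.94 + 15.0) = 4.255 Ω.
Voltage divider with the loaded lower leg: V_out = 16.0 × 4.255/(2.23 + 4.255) = 16.0 × 0.6561 = 10.50 mV.

V_out ≈ 10.5 mV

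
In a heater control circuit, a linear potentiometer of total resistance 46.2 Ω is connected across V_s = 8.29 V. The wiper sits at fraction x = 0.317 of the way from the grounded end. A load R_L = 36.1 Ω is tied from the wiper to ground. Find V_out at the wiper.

Lower segment x·R_p = 14.65 Ω; upper segment (1−x)·R_p = 31.55 Ω.
Lower segment in parallel with the load: 14.65 ‖ 36.1 = 10.42 Ω.
Then V_out = V_s · 10.42/(31.55 + 10.42) = 2.058 V.
(Unloaded: V_out = x·V_s = 2.63 V.)

V_out ≈ 2.06 V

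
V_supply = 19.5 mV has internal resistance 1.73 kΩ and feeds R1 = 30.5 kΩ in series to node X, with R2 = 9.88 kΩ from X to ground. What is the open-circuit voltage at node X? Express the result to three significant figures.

V_th ≈ 4.58 mV

R1' = 1.73 + 30.5 = 32.23 kΩ (source resistance + R1).
V_th is the unloaded tap voltage: V_supply · R2/(R1'+R2) = 19.5 × 0.2346 = 4.575 mV.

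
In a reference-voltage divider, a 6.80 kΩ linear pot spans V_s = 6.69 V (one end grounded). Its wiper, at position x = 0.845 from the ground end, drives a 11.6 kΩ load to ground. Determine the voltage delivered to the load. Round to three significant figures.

Split the track: R_lower = x·R_p = 5.746 kΩ, R_upper = (1−x)·R_p = 1.054 kΩ.
(x·R_p) ‖ R_L = 3.843 kΩ.
V_out = 6.69 × 3.843/(1.054 + 3.843) = 5.250 V.

V_out ≈ 5.25 V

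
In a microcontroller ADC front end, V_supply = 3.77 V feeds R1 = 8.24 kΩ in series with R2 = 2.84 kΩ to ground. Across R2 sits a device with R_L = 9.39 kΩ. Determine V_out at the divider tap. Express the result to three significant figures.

R2 ‖ R_L = (2.84 × 9.39)/(2.84 + 9.39) = 2.181 kΩ.
Then V_out = V_supply · R2'/(R1 + R2') = 3.77 × 2.181/10.42 = 0.7889 V.

V_out ≈ 0.789 V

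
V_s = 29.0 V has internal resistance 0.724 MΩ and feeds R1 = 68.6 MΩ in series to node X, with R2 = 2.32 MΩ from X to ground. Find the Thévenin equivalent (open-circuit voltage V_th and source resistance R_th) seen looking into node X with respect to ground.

V_th ≈ 0.939 V, R_th ≈ 2.24 MΩ

R1' = 0.724 + 68.6 = 69.32 MΩ (source resistance + R1).
With X open, the divider is unloaded: V_th = 29.0 × 2.32/71.64 = 0.9391 V.
With V_s suppressed (replaced by a short), R_th = R1' ‖ R2 = (69.32 × 2.32)/(69.32 + 2.32) = 2.245 MΩ.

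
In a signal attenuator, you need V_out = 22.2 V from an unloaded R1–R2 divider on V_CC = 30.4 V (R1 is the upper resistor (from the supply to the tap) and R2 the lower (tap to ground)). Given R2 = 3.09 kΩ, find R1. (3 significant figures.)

The divider ratio is R2/(R1+R2) = 22.2/30.4 = 0.7303.
Rearranging, R1 = R2·(1−k)/k = 3.09 × 0.3694 = 1.141 kΩ.

R1 ≈ 1.14 kΩ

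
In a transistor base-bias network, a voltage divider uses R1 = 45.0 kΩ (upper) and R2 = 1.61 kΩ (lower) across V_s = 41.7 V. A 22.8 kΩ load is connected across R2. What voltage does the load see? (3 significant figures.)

The load sits in parallel with R2, giving an effective lower resistance R2' = R2·R_L/(R2+R_L) = 1.504 kΩ.
Voltage divider with the loaded lower leg: V_out = 41.7 × 1.504/(45.0 + 1.504) = 41.7 × 0.03234 = 1.348 V.

V_out ≈ 1.35 V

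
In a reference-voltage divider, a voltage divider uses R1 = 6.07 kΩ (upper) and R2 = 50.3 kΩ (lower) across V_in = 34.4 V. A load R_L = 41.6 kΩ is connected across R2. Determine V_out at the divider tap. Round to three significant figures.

First combine the lower leg with the load: R2 ‖ R_L = 22.77 kΩ.
Then V_out = V_in · R2'/(R1 + R2') = 34.4 × 22.77/28.84 = 27.16 V.
(Unloaded it would be 30.7 V; the load pulls it down.)

V_out ≈ 27.2 V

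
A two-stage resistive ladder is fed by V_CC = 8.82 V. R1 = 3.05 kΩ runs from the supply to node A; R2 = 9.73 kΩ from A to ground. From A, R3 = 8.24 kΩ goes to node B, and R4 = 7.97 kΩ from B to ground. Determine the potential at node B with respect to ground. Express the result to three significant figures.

V_B ≈ 2.89 V

Node A sees R2 in parallel with the series input of stage 2, R3 + R4 = 16.21 kΩ.
Effective lower resistance at A: R2 ‖ 16.21 = 6.080 kΩ.
So V_A = 8.82 × 0.6659 = 5.874 V.
V_B = V_A × 0.4917 = 2.888 V.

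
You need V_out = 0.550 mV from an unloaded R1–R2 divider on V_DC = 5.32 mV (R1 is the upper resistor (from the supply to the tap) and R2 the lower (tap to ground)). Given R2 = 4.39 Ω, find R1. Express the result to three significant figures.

Required fraction k = V_out/V_DC = 0.1034.
Rearranging, R1 = R2·(1−k)/k = 4.39 × 8.673 = 38.07 Ω.

R1 ≈ 38.1 Ω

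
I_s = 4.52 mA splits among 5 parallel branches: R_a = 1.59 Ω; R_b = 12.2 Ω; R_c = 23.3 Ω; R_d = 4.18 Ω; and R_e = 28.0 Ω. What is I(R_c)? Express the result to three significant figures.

I ≈ 0.189 mA

Conductances: ΣG = 1/1.59 + 1/12.2 + 1/23.3 + 1/4.18 + 1/28.0 = 1.029 (1/Ω).
R_c takes the fraction G_k/ΣG = 0.04292/1.029 = 0.04172, so I = 4.52 × 0.04172 = 0.1886 mA.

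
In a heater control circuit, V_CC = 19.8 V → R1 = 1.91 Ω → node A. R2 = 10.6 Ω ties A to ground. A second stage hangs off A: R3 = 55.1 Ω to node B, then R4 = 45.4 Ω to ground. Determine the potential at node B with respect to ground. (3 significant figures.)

V_B ≈ 7.46 V

Looking into the second stage from A: R3 + R4 = 100.5 Ω appears in parallel with R2.
R2 ‖ (R3+R4) = 9.589 Ω.
V_A = 19.8 × 9.589/(1.91 + 9.589) = 16.51 V.
V_B = V_A × 0.4517 = 7.459 V.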